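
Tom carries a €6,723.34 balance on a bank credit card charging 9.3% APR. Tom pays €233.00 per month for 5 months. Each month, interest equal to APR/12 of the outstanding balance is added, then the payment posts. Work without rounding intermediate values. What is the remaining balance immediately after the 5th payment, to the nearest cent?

€5,804.74

Monthly rate r = 9.3%/12 = 0.775% = 0.00775.
Each month: B ← B·(1+r) − €233.00.
Month 1: interest €52.11; balance after payment €6,542.45.
Month 2: interest €50.70; balance after payment €6,360.15.
Month 3: interest €49.29; balance after payment €6,176.44.
Month 4: interest €47.87; balance after payment €5,991.31.
Month 5: interest €46.43; balance after payment €5,804.74.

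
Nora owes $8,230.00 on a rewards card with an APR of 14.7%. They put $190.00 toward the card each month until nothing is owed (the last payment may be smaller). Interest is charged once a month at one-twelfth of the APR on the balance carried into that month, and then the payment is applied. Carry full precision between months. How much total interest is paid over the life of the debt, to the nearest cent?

Monthly rate r = 14.7%/12 = 1.225% = 0.01225.
Payoff takes n = ⌈−ln(1 − rB₀/P)/ln(1+r)⌉ = ⌈62.119⌉ = 63 payments; the last is $22.80.
Total paid = 62·$190.00 + $22.80 = $11,802.80.
Total interest = total paid − principal = $11,802.80 − $8,230.00 = $3,572.80.

$3,572.80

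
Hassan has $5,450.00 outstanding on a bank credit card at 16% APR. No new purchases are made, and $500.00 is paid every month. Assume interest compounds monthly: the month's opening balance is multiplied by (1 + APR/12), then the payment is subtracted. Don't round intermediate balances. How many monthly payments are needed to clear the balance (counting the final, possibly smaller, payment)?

Monthly rate r = 16%/12 = 1.33333% = 0.0133333.
Recurrence: B ← B·(1+r) − $500.00.
Month 1: interest $72.67; balance after payment $5,022.67.
Month 2: interest $66.97; balance after payment $4,589.64.
Closed form: n = −ln(1 − rB₀/P)/ln(1+r) = −ln(0.85467)/ln(1.01333) ≈ 11.857, so the balance reaches zero during payment 12.

12 payments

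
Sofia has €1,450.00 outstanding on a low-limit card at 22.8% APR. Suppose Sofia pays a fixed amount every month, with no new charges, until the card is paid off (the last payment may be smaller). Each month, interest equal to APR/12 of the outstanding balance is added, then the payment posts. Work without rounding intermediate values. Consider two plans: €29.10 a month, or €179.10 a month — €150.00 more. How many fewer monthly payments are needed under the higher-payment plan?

147 fewer payments

Monthly rate r = 22.8%/12 = 1.9% = 0.019.
At €29.10/mo: n = ⌈−ln(1 − rB₀/P)/ln(1+r)⌉ = 156 payments (last €23.41); total interest = total paid − €1,450.00 = €3,083.91.
At €179.10/mo: 9 payments (last €156.76); total interest €139.56.
Payments saved = 156 − 9 = 147.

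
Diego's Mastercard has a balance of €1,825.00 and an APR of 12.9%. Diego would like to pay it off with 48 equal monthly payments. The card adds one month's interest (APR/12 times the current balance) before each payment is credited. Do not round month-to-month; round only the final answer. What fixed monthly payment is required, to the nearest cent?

Monthly rate r = 12.9%/12 = 1.075% = 0.01075.
Level-payment amortization: P = B₀·r / (1 − (1+r)^(−n)) = 1825.00·0.01075 / (1 − 1.01075^(−48)).
Denominator 1 − (1+r)^(−48) = 0.4014506.
P = 19.6188 / 0.4014506 ≈ 48.87.

€48.87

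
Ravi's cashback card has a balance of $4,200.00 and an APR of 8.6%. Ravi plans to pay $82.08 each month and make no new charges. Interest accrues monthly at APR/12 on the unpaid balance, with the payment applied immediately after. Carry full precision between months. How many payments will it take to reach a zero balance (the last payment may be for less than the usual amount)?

64 months

Monthly rate r = 8.6%/12 = 0.716667% = 0.00716667.
Recurrence: B ← B·(1+r) − $82.08.
Month 1: interest $30.10; balance after payment $4,148.02.
Month 2: interest $29.73; balance after payment $4,095.67.
Closed form: n = −ln(1 − rB₀/P)/ln(1+r) = −ln(0.63328)/ln(1.00717) ≈ 63.973, so the balance reaches zero during payment 64.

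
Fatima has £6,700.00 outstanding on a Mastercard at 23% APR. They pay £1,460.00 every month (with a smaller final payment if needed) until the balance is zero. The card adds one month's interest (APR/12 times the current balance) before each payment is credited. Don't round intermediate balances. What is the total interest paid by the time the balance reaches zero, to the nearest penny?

Monthly rate r = 23%/12 = 1.91667% = 0.0191667.
Payoff takes n = ⌈−ln(1 − rB₀/P)/ln(1+r)⌉ = ⌈4.849⌉ = 5 payments; the last is £1,241.92.
Total paid = 4·£1,460.00 + £1,241.92 = £7,081.92.
Total interest = total paid − principal = £7,081.92 − £6,700.00 = £381.92.

£381.92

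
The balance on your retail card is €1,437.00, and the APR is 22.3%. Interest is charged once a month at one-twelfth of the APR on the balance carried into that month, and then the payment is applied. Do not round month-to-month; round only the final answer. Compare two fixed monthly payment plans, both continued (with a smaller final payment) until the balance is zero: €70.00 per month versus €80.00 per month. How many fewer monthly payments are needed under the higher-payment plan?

Monthly rate r = 22.3%/12 = 1.85833% = 0.0185833.
At €70.00/mo: n = ⌈−ln(1 − rB₀/P)/ln(1+r)⌉ = 27 payments (last €6.55); total interest = total paid − €1,437.00 = €389.55.
At €80.00/mo: 23 payments (last €4.77); total interest €327.77.
Payments saved = 27 − 23 = 4.

4 fewer payments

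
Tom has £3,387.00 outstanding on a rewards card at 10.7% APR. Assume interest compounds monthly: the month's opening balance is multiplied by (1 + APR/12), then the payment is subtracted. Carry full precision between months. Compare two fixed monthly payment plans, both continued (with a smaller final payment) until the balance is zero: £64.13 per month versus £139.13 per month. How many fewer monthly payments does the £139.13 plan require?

Monthly rate r = 10.7%/12 = 0.891667% = 0.00891667.
At £64.13/mo: n = ⌈−ln(1 − rB₀/P)/ln(1+r)⌉ = 72 payments (last £45.98); total interest = total paid − £3,387.00 = £1,212.21.
At £139.13/mo: 28 payments (last £78.94); total interest £448.45.
Payments saved = 72 − 28 = 44.

44 fewer payments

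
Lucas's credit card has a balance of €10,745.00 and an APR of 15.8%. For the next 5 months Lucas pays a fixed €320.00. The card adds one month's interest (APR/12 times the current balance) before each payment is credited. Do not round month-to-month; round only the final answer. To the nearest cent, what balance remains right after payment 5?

€9,828.56

Monthly rate r = 15.8%/12 = 1.31667% = 0.0131667.
Each month: B ← B·(1+r) − €320.00.
Month 1: interest €141.48; balance after payment €10,566.48.
Month 2: interest €139.13; balance after payment €10,385.60.
Month 3: interest €136.74; balance after payment €10,202.34.
Month 4: interest €134.33; balance after payment €10,016.68.
Month 5: interest €131.89; balance after payment €9,828.56.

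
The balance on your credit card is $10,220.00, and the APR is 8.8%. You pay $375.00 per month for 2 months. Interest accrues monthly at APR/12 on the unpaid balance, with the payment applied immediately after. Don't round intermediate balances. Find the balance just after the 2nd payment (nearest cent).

Monthly rate r = 8.8%/12 = 0.733333% = 0.00733333.
Each month: B ← B·(1+r) − $375.00.
Month 1: interest $74.95; balance after payment $9,919.95.
Month 2: interest $72.75; balance after payment $9,617.69.

$9,617.69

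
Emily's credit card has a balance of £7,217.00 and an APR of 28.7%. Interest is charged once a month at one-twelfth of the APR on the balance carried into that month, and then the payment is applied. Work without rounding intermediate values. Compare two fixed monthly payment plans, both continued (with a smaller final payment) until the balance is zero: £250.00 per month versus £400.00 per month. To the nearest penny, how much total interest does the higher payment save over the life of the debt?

£2,844.61

Monthly rate r = 28.7%/12 = 2.39167% = 0.0239167.
At £250.00/mo: n = ⌈−ln(1 − rB₀/P)/ln(1+r)⌉ = 50 payments (last £153.41); total interest = total paid − £7,217.00 = £5,186.41.
At £400.00/mo: 24 payments (last £358.80); total interest £2,341.80.
Interest saved = £5,186.41 − £2,341.80 = £2,844.61.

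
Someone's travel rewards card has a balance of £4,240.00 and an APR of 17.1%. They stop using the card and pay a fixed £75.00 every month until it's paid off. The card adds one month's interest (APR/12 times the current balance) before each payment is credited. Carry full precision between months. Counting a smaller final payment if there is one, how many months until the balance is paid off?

Monthly rate r = 17.1%/12 = 1.425% = 0.01425.
Recurrence: B ← B·(1+r) − £75.00.
Month 1: interest £60.42; balance after payment £4,225.42.
Month 2: interest £60.21; balance after payment £4,210.63.
Closed form: n = −ln(1 − rB₀/P)/ln(1+r) = −ln(0.1944)/ln(1.01425) ≈ 115.753, so the balance reaches zero during payment 116.

116 payments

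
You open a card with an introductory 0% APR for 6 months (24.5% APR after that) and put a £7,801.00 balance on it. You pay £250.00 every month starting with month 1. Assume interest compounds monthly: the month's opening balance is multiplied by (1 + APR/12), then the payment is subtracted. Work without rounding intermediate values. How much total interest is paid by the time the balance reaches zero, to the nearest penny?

Promo months 1–6 at r₀ = 0%/12 = 0; months 7+ at r₁ = 24.5%/12 = 0.0204167.
After month 6 (no interest yet): B = £7,801.00 − 6·£250.00 = £6,301.00.
Then at r₁ with £250.00/mo: n₂ = −ln(1 − r₁·B/P)/ln(1+r₁) ≈ 35.76 → 36 more payments.
Total paid = 41·£250.00 + £190.43 = £10,440.43; interest = £10,440.43 − £7,801.00 = £2,639.43.

£2,639.43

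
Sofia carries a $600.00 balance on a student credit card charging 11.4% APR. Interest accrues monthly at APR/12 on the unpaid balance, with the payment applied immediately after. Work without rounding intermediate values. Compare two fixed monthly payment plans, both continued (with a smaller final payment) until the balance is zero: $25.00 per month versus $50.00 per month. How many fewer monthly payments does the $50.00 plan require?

15 fewer payments

Monthly rate r = 11.4%/12 = 0.95% = 0.0095.
At $25.00/mo: n = ⌈−ln(1 − rB₀/P)/ln(1+r)⌉ = 28 payments (last $9.23); total interest = total paid − $600.00 = $84.23.
At $50.00/mo: 13 payments (last $40.10); total interest $40.10.
Payments saved = 28 − 13 = 15.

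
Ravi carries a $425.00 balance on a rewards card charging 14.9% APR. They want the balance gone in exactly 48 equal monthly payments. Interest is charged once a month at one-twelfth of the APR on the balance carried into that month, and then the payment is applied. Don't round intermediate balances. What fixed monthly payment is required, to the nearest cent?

Monthly rate r = 14.9%/12 = 1.24167% = 0.0124167.
Level-payment amortization: P = B₀·r / (1 − (1+r)^(−n)) = 425.00·0.0124167 / (1 − 1.01242^(−48)).
Denominator 1 − (1+r)^(−48) = 0.446962894.
P = 5.27708 / 0.446962894 ≈ 11.81.

$11.81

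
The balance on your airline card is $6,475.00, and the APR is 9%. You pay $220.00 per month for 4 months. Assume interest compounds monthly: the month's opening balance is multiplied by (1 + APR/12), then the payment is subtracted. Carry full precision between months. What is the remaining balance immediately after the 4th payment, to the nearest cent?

$5,781.50

Monthly rate r = 9%/12 = 0.75% = 0.0075.
Each month: B ← B·(1+r) − $220.00.
Month 1: interest $48.56; balance after payment $6,303.56.
Month 2: interest $47.28; balance after payment $6,130.84.
Month 3: interest $45.98; balance after payment $5,956.82.
Month 4: interest $44.68; balance after payment $5,781.50.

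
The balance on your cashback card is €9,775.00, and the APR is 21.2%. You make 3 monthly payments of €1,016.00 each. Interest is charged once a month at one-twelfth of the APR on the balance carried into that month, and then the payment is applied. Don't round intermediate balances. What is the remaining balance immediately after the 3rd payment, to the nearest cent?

€7,200.12

Monthly rate r = 21.2%/12 = 1.76667% = 0.0176667.
Each month: B ← B·(1+r) − €1,016.00.
Month 1: interest €172.69; balance after payment €8,931.69.
Month 2: interest €157.79; balance after payment €8,073.48.
Month 3: interest €142.63; balance after payment €7,200.12.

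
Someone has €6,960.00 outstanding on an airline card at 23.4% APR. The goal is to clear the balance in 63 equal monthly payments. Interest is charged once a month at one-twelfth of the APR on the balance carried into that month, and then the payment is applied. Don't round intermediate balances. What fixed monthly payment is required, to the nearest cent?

€192.84

Monthly rate r = 23.4%/12 = 1.95% = 0.0195.
Level-payment amortization: P = B₀·r / (1 − (1+r)^(−n)) = 6960.00·0.0195 / (1 − 1.0195^(−63)).
Denominator 1 − (1+r)^(−63) = 0.703786735.
P = 135.72 / 0.703786735 ≈ 192.84.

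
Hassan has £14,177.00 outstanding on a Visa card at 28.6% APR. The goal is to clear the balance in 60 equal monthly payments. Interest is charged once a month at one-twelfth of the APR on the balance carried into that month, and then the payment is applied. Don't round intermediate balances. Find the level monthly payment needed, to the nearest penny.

Monthly rate r = 28.6%/12 = 2.38333% = 0.0238333.
Level-payment amortization: P = B₀·r / (1 − (1+r)^(−n)) = 14177.00·0.0238333 / (1 − 1.02383^(−60)).
Denominator 1 − (1+r)^(−60) = 0.756642854.
P = 337.885 / 0.756642854 ≈ 446.56.

£446.56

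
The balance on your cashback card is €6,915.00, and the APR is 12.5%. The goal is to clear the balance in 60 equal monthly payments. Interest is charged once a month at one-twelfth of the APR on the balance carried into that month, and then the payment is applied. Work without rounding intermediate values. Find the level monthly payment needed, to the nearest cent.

€155.57

Monthly rate r = 12.5%/12 = 1.04167% = 0.0104167.
Level-payment amortization: P = B₀·r / (1 − (1+r)^(−n)) = 6915.00·0.0104167 / (1 − 1.01042^(−60)).
Denominator 1 − (1+r)^(−60) = 0.46300539.
P = 72.0312 / 0.46300539 ≈ 155.57.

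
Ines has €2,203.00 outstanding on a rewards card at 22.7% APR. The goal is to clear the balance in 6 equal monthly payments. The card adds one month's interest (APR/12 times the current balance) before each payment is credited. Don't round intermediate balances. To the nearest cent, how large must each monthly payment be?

Monthly rate r = 22.7%/12 = 1.89167% = 0.0189167.
Level-payment amortization: P = B₀·r / (1 − (1+r)^(−n)) = 2203.00·0.0189167 / (1 − 1.01892^(−6)).
Denominator 1 − (1+r)^(−6) = 0.106348882.
P = 41.6734 / 0.106348882 ≈ 391.86.

€391.86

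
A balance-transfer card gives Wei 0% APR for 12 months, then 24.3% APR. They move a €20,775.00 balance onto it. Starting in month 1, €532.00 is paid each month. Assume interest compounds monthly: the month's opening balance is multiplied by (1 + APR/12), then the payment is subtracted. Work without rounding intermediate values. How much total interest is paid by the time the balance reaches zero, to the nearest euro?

Promo months 1–12 at r₀ = 0%/12 = 0; months 13+ at r₁ = 24.3%/12 = 0.02025.
After month 12 (no interest yet): B = €20,775.00 − 12·€532.00 = €14,391.00.
Then at r₁ with €532.00/mo: n₂ = −ln(1 − r₁·B/P)/ln(1+r₁) ≈ 39.58 → 40 more payments.
Total paid = 51·€532.00 + €312.34 = €27,444.34; interest = €27,444.34 − €20,775.00 = €6,669.34.

€6,669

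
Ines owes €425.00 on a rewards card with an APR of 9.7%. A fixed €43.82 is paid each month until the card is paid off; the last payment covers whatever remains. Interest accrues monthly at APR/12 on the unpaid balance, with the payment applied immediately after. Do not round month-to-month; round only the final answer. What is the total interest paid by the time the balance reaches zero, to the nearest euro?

€19

Monthly rate r = 9.7%/12 = 0.808333% = 0.00808333.
Payoff takes n = ⌈−ln(1 − rB₀/P)/ln(1+r)⌉ = ⌈10.141⌉ = 11 payments; the last is €6.19.
Total paid = 10·€43.82 + €6.19 = €444.39.
Total interest = total paid − principal = €444.39 − €425.00 = €19.39.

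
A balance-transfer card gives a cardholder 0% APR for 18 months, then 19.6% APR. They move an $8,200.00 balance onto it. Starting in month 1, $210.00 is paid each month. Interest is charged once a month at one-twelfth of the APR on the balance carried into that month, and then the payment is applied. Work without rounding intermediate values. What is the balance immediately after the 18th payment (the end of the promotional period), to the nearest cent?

$4,420.00

Promo months 1–18 at r₀ = 0%/12 = 0; months 19+ at r₁ = 19.6%/12 = 0.0163333.
After month 18 (no interest yet): B = $8,200.00 − 18·$210.00 = $4,420.00.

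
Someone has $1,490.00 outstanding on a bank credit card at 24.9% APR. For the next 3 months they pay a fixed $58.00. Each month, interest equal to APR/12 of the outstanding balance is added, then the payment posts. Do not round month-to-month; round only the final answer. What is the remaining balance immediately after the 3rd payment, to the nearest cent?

Monthly rate r = 24.9%/12 = 2.075% = 0.02075.
Each month: B ← B·(1+r) − $58.00.
Month 1: interest $30.92; balance after payment $1,462.92.
Month 2: interest $30.36; balance after payment $1,435.27.
Month 3: interest $29.78; balance after payment $1,407.05.

$1,407.05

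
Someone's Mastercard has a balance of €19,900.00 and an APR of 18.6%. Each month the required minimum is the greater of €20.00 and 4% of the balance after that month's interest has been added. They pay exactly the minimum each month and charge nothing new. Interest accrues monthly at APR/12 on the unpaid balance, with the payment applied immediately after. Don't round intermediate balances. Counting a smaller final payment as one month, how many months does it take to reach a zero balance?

Monthly rate r = 18.6%/12 = 1.55% = 0.0155.
While 4% of the post-interest balance exceeds €20.00, each month B ← (B·(1+r))·(1 − 0.04), i.e. B shrinks by the factor (1+r)·0.96 = 0.97488.
This holds for months 1–146. Entering month 147 the balance is €484.98; 4% of the post-interest balance is now below €20.00, so the flat €20.00 minimum applies from here.
From month 147 a fixed €20.00 at rate r clears €484.98 in 31 more payments. Total: 146 + 31 = 177 months.

177 months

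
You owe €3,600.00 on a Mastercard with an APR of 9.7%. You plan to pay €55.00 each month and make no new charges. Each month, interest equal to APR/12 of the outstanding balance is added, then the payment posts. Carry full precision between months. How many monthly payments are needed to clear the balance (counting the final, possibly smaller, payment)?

94 months

Monthly rate r = 9.7%/12 = 0.808333% = 0.00808333.
Recurrence: B ← B·(1+r) − €55.00.
Month 1: interest €29.10; balance after payment €3,574.10.
Month 2: interest €28.89; balance after payment €3,547.99.
Closed form: n = −ln(1 − rB₀/P)/ln(1+r) = −ln(0.47091)/ln(1.00808) ≈ 93.542, so the balance reaches zero during payment 94.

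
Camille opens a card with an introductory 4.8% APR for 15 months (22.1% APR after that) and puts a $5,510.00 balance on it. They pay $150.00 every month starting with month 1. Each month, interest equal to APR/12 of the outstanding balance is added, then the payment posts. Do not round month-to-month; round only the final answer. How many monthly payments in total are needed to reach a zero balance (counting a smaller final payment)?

Promo months 1–15 at r₀ = 4.8%/12 = 0.004; months 16+ at r₁ = 22.1%/12 = 0.0184167.
After month 15: iterate B ← B·(1+r₀) − $150.00 for 15 months → $3,535.91.
Then at r₁ with $150.00/mo: n₂ = −ln(1 − r₁·B/P)/ln(1+r₁) ≈ 31.20 → 32 more payments.

47 payments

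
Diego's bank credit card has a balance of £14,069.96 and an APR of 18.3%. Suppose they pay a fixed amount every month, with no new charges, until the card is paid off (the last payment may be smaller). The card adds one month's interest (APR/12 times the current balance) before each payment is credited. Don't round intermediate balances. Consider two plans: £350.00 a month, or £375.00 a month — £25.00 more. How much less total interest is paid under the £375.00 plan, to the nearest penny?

Monthly rate r = 18.3%/12 = 1.525% = 0.01525.
At £350.00/mo: n = ⌈−ln(1 − rB₀/P)/ln(1+r)⌉ = 63 payments (last £257.03); total interest = total paid − £14,069.96 = £7,887.07.
At £375.00/mo: 57 payments (last £37.30); total interest £6,967.34.
Interest saved = £7,887.07 − £6,967.34 = £919.73.

£919.73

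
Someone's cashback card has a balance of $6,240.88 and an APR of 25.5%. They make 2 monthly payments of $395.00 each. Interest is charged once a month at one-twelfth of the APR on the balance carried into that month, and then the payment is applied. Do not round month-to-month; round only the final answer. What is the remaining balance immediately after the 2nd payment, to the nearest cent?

$5,710.54

Monthly rate r = 25.5%/12 = 2.125% = 0.02125.
Each month: B ← B·(1+r) − $395.00.
Month 1: interest $132.62; balance after payment $5,978.50.
Month 2: interest $127.04; balance after payment $5,710.54.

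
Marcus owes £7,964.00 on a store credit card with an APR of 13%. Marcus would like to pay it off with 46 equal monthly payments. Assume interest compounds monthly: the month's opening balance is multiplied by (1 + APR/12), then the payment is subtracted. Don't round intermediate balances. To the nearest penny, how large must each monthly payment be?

£220.75

Monthly rate r = 13%/12 = 1.08333% = 0.0108333.
Level-payment amortization: P = B₀·r / (1 − (1+r)^(−n)) = 7964.00·0.0108333 / (1 − 1.01083^(−46)).
Denominator 1 − (1+r)^(−46) = 0.390827235.
P = 86.2767 / 0.390827235 ≈ 220.75.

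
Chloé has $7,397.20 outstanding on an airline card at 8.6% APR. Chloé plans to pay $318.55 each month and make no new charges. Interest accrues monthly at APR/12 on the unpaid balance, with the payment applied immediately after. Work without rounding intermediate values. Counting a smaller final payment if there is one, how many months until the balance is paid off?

26 months

Monthly rate r = 8.6%/12 = 0.716667% = 0.00716667.
Recurrence: B ← B·(1+r) − $318.55.
Month 1: interest $53.01; balance after payment $7,131.66.
Month 2: interest $51.11; balance after payment $6,864.22.
Closed form: n = −ln(1 − rB₀/P)/ln(1+r) = −ln(0.83358)/ln(1.00717) ≈ 25.490, so the balance reaches zero during payment 26.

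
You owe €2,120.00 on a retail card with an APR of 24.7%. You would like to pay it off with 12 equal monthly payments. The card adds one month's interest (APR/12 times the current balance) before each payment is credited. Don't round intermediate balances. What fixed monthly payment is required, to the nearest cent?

€201.19

Monthly rate r = 24.7%/12 = 2.05833% = 0.0205833.
Level-payment amortization: P = B₀·r / (1 − (1+r)^(−n)) = 2120.00·0.0205833 / (1 − 1.02058^(−12)).
Denominator 1 − (1+r)^(−12) = 0.21689799.
P = 43.6367 / 0.21689799 ≈ 201.19.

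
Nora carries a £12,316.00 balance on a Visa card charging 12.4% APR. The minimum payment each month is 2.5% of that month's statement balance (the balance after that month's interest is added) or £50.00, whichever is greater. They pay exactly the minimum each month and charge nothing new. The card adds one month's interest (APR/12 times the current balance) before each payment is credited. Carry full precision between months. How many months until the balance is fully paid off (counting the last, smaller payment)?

173 months

Monthly rate r = 12.4%/12 = 1.03333% = 0.0103333.
While 2.5% of the post-interest balance exceeds £50.00, each month B ← (B·(1+r))·(1 − 0.025), i.e. B shrinks by the factor (1+r)·0.975 = 0.98507.
This holds for months 1–122. Entering month 123 the balance is £1,966.64; 2.5% of the post-interest balance is now below £50.00, so the flat £50.00 minimum applies from here.
From month 123 a fixed £50.00 at rate r clears £1,966.64 in 51 more payments. Total: 122 + 51 = 173 months.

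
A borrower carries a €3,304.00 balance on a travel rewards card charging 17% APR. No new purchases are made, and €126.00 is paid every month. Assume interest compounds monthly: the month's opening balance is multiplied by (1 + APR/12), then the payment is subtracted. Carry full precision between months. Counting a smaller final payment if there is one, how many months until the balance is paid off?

34 months

Monthly rate r = 17%/12 = 1.41667% = 0.0141667.
Recurrence: B ← B·(1+r) − €126.00.
Month 1: interest €46.81; balance after payment €3,224.81.
Month 2: interest €45.68; balance after payment €3,144.49.
Closed form: n = −ln(1 − rB₀/P)/ln(1+r) = −ln(0.62852)/ln(1.01417) ≈ 33.012, so the balance reaches zero during payment 34.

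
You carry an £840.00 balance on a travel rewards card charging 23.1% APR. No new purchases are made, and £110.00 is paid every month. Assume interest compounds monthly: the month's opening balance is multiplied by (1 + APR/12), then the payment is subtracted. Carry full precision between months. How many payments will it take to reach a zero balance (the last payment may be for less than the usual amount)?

9 months

Monthly rate r = 23.1%/12 = 1.925% = 0.01925.
Recurrence: B ← B·(1+r) − £110.00.
Month 1: interest £16.17; balance after payment £746.17.
Month 2: interest £14.36; balance after payment £650.53.
Closed form: n = −ln(1 − rB₀/P)/ln(1+r) = −ln(0.853)/ln(1.01925) ≈ 8.339, so the balance reaches zero during payment 9.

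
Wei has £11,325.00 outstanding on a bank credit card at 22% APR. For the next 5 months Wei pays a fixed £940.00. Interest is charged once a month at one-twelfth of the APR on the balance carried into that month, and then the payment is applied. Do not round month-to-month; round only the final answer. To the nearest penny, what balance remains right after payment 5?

£7,526.37

Monthly rate r = 22%/12 = 1.83333% = 0.0183333.
Each month: B ← B·(1+r) − £940.00.
Month 1: interest £207.62; balance after payment £10,592.62.
Month 2: interest £194.20; balance after payment £9,846.82.
Month 3: interest £180.53; balance after payment £9,087.35.
Month 4: interest £166.60; balance after payment £8,313.95.
Month 5: interest £152.42; balance after payment £7,526.37.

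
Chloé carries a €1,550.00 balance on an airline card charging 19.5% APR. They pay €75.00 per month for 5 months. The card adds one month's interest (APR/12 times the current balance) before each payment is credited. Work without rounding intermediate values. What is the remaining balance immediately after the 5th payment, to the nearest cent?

€1,292.71

Monthly rate r = 19.5%/12 = 1.625% = 0.01625.
Each month: B ← B·(1+r) − €75.00.
Month 1: interest €25.19; balance after payment €1,500.19.
Month 2: interest €24.38; balance after payment €1,449.57.
Month 3: interest €23.56; balance after payment €1,398.12.
Month 4: interest €22.72; balance after payment €1,345.84.
Month 5: interest €21.87; balance after payment €1,292.71.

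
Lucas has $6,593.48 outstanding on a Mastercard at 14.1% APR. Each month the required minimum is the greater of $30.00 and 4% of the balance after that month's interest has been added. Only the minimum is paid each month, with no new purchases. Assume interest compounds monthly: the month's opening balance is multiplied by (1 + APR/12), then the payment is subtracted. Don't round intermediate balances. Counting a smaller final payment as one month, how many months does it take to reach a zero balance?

105 months

Monthly rate r = 14.1%/12 = 1.175% = 0.01175.
While 4% of the post-interest balance exceeds $30.00, each month B ← (B·(1+r))·(1 − 0.04), i.e. B shrinks by the factor (1+r)·0.96 = 0.97128.
This holds for months 1–75. Entering month 76 the balance is $741.22; 4% of the post-interest balance is now below $30.00, so the flat $30.00 minimum applies from here.
From month 76 a fixed $30.00 at rate r clears $741.22 in 30 more payments. Total: 75 + 30 = 105 months.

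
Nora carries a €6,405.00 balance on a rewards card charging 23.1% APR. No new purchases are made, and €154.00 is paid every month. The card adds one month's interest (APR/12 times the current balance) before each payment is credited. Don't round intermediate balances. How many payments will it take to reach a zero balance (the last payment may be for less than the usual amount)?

85 payments

Monthly rate r = 23.1%/12 = 1.925% = 0.01925.
Recurrence: B ← B·(1+r) − €154.00.
Month 1: interest €123.30; balance after payment €6,374.30.
Month 2: interest €122.71; balance after payment €6,343.00.
Closed form: n = −ln(1 − rB₀/P)/ln(1+r) = −ln(0.19937)/ln(1.01925) ≈ 84.573, so the balance reaches zero during payment 85.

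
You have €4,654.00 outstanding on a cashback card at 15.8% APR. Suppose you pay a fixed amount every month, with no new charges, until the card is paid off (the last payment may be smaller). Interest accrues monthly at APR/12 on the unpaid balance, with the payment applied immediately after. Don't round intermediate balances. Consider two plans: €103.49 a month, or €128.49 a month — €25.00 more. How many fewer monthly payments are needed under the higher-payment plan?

19 fewer payments

Monthly rate r = 15.8%/12 = 1.31667% = 0.0131667.
At €103.49/mo: n = ⌈−ln(1 − rB₀/P)/ln(1+r)⌉ = 69 payments (last €57.70); total interest = total paid − €4,654.00 = €2,441.02.
At €128.49/mo: 50 payments (last €69.34); total interest €1,711.35.
Payments saved = 69 − 50 = 19.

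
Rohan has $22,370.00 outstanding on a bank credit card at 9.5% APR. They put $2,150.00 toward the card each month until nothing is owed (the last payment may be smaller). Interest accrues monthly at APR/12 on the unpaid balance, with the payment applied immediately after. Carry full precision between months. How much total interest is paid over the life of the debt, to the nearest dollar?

Monthly rate r = 9.5%/12 = 0.791667% = 0.00791667.
Payoff takes n = ⌈−ln(1 − rB₀/P)/ln(1+r)⌉ = ⌈10.901⌉ = 11 payments; the last is $1,938.29.
Total paid = 10·$2,150.00 + $1,938.29 = $23,438.29.
Total interest = total paid − principal = $23,438.29 − $22,370.00 = $1,068.29.

$1,068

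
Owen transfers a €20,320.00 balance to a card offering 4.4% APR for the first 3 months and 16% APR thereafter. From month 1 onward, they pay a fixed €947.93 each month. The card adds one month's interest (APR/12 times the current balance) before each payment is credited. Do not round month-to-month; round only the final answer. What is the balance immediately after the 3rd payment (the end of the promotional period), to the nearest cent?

Promo months 1–3 at r₀ = 4.4%/12 = 0.00366667; months 4+ at r₁ = 16%/12 = 0.0133333.
After month 3: iterate B ← B·(1+r₀) − €947.93 for 3 months → €17,690.11.

€17,690.11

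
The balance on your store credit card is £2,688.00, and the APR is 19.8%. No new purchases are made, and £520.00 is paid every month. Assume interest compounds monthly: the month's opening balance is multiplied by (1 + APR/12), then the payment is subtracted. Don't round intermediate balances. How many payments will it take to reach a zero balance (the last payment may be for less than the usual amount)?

6 payments

Monthly rate r = 19.8%/12 = 1.65% = 0.0165.
Recurrence: B ← B·(1+r) − £520.00.
Month 1: interest £44.35; balance after payment £2,212.35.
Month 2: interest £36.50; balance after payment £1,728.86.
Month 3: interest £28.53; balance after payment £1,237.38.
Month 4: interest £20.42; balance after payment £737.80.
Month 5: interest £12.17; balance after payment £229.97.
Month 6: interest £3.79; balance after payment £0.00.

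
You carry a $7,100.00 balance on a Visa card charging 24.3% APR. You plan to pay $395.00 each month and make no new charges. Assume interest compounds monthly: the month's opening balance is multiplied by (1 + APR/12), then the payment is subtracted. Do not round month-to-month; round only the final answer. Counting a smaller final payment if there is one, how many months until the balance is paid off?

Monthly rate r = 24.3%/12 = 2.025% = 0.02025.
Recurrence: B ← B·(1+r) − $395.00.
Month 1: interest $143.78; balance after payment $6,848.77.
Month 2: interest $138.69; balance after payment $6,592.46.
Closed form: n = −ln(1 − rB₀/P)/ln(1+r) = −ln(0.63601)/ln(1.02025) ≈ 22.573, so the balance reaches zero during payment 23.

23 months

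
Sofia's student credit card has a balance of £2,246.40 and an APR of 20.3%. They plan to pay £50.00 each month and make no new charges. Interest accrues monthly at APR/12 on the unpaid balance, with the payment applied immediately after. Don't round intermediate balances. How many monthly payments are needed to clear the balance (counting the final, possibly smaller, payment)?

86 months

Monthly rate r = 20.3%/12 = 1.69167% = 0.0169167.
Recurrence: B ← B·(1+r) − £50.00.
Month 1: interest £38.00; balance after payment £2,234.40.
Month 2: interest £37.80; balance after payment £2,222.20.
Closed form: n = −ln(1 − rB₀/P)/ln(1+r) = −ln(0.23997)/ln(1.01692) ≈ 85.081, so the balance reaches zero during payment 86.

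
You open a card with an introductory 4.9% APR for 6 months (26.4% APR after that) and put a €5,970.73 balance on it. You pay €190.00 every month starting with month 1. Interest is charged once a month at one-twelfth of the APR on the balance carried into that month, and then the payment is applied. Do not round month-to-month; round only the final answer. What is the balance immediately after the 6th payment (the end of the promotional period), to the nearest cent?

Promo months 1–6 at r₀ = 4.9%/12 = 0.00408333; months 7+ at r₁ = 26.4%/12 = 0.022.
After month 6: iterate B ← B·(1+r₀) − €190.00 for 6 months → €4,966.81.

€4,966.81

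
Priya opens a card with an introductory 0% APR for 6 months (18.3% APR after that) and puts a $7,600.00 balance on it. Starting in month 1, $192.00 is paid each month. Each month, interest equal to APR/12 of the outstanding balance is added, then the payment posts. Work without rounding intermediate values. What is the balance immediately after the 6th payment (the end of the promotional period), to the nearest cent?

Promo months 1–6 at r₀ = 0%/12 = 0; months 7+ at r₁ = 18.3%/12 = 0.01525.
After month 6 (no interest yet): B = $7,600.00 − 6·$192.00 = $6,448.00.

$6,448.00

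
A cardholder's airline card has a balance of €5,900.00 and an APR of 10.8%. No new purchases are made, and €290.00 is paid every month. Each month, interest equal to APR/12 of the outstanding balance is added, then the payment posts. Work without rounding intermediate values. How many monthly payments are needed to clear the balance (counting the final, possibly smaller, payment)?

23 months

Monthly rate r = 10.8%/12 = 0.9% = 0.009.
Recurrence: B ← B·(1+r) − €290.00.
Month 1: interest €53.10; balance after payment €5,663.10.
Month 2: interest €50.97; balance after payment €5,424.07.
Closed form: n = −ln(1 − rB₀/P)/ln(1+r) = −ln(0.8169)/ln(1.009) ≈ 22.572, so the balance reaches zero during payment 23.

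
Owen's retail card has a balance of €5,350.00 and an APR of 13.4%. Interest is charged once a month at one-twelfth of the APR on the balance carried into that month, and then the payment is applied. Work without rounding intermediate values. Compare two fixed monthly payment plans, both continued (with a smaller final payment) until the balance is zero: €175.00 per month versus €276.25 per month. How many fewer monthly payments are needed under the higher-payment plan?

Monthly rate r = 13.4%/12 = 1.11667% = 0.0111667.
At €175.00/mo: n = ⌈−ln(1 − rB₀/P)/ln(1+r)⌉ = 38 payments (last €106.34); total interest = total paid − €5,350.00 = €1,231.34.
At €276.25/mo: 22 payments (last €260.71); total interest €711.96.
Payments saved = 38 − 22 = 16.

16 fewer payments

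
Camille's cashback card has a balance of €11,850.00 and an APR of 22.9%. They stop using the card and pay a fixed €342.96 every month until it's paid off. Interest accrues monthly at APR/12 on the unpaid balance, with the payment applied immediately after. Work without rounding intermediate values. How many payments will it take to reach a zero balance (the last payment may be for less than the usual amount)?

57 payments

Monthly rate r = 22.9%/12 = 1.90833% = 0.0190833.
Recurrence: B ← B·(1+r) − €342.96.
Month 1: interest €226.14; balance after payment €11,733.18.
Month 2: interest €223.91; balance after payment €11,614.13.
Closed form: n = −ln(1 − rB₀/P)/ln(1+r) = −ln(0.34063)/ln(1.01908) ≈ 56.971, so the balance reaches zero during payment 57.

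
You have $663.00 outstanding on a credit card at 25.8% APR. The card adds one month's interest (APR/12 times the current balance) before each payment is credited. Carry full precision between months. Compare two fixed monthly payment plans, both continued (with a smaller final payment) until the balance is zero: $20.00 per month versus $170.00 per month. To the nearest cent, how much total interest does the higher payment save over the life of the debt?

$472.71

Monthly rate r = 25.8%/12 = 2.15% = 0.0215.
At $20.00/mo: n = ⌈−ln(1 − rB₀/P)/ln(1+r)⌉ = 59 payments (last $12.77); total interest = total paid − $663.00 = $509.77.
At $170.00/mo: 5 payments (last $20.06); total interest $37.06.
Interest saved = $509.77 − $37.06 = $472.71.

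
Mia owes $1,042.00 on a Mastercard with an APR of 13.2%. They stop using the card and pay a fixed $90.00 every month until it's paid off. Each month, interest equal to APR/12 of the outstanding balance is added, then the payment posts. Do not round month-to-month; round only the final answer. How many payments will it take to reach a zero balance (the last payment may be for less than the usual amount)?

Monthly rate r = 13.2%/12 = 1.1% = 0.011.
Recurrence: B ← B·(1+r) − $90.00.
Month 1: interest $11.46; balance after payment $963.46.
Month 2: interest $10.60; balance after payment $884.06.
Closed form: n = −ln(1 − rB₀/P)/ln(1+r) = −ln(0.87264)/ln(1.011) ≈ 12.452, so the balance reaches zero during payment 13.

13 payments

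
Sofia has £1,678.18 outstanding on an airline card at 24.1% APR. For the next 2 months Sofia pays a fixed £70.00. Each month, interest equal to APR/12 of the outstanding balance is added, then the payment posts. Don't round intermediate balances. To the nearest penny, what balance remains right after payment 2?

£1,604.86

Monthly rate r = 24.1%/12 = 2.00833% = 0.0200833.
Each month: B ← B·(1+r) − £70.00.
Month 1: interest £33.70; balance after payment £1,641.88.
Month 2: interest £32.97; balance after payment £1,604.86.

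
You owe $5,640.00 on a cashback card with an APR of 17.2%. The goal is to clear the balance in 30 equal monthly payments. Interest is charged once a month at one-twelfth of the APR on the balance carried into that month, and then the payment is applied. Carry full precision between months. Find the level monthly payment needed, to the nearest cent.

$232.63

Monthly rate r = 17.2%/12 = 1.43333% = 0.0143333.
Level-payment amortization: P = B₀·r / (1 − (1+r)^(−n)) = 5640.00·0.0143333 / (1 − 1.01433^(−30)).
Denominator 1 − (1+r)^(−30) = 0.347502171.
P = 80.84 / 0.347502171 ≈ 232.63.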